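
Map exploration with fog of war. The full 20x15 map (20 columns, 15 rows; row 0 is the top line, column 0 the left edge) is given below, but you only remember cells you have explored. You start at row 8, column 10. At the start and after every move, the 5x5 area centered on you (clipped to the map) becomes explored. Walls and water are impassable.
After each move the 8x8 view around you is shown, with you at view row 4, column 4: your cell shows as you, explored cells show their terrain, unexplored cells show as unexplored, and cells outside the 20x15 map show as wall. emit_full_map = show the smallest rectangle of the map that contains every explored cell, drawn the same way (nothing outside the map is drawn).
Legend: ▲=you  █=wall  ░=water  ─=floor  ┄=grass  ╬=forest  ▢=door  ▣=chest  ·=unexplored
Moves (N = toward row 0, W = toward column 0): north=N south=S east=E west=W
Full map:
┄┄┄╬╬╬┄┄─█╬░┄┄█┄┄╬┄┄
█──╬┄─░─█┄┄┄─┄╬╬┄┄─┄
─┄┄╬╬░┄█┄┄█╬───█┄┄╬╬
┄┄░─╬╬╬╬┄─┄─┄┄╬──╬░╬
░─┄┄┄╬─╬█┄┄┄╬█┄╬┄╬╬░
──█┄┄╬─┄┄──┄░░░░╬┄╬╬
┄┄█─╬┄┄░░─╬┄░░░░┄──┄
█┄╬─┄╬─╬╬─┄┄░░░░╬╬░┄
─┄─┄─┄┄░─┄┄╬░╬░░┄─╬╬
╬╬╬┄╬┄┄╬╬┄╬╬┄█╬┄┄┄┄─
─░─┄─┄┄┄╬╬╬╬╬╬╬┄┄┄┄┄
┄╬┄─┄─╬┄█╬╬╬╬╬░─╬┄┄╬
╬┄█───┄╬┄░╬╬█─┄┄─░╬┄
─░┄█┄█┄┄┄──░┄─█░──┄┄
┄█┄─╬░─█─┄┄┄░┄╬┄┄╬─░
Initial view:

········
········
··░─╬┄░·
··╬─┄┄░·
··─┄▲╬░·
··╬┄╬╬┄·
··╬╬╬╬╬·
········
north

········
········
··┄──┄░·
··░─╬┄░·
··╬─▲┄░·
··─┄┄╬░·
··╬┄╬╬┄·
··╬╬╬╬╬·

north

········
········
··█┄┄┄╬·
··┄──┄░·
··░─▲┄░·
··╬─┄┄░·
··─┄┄╬░·
··╬┄╬╬┄·

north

········
········
··┄─┄─┄·
··█┄┄┄╬·
··┄─▲┄░·
··░─╬┄░·
··╬─┄┄░·
··─┄┄╬░·

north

········
········
··┄┄█╬─·
··┄─┄─┄·
··█┄▲┄╬·
··┄──┄░·
··░─╬┄░·
··╬─┄┄░·

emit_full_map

┄┄█╬─
┄─┄─┄
█┄▲┄╬
┄──┄░
░─╬┄░
╬─┄┄░
─┄┄╬░
╬┄╬╬┄
╬╬╬╬╬

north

████████
········
··█┄┄┄─·
··┄┄█╬─·
··┄─▲─┄·
··█┄┄┄╬·
··┄──┄░·
··░─╬┄░·

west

████████
········
··─█┄┄┄─
··█┄┄█╬─
··╬┄▲┄─┄
··╬█┄┄┄╬
··┄┄──┄░
···░─╬┄░

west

████████
········
··░─█┄┄┄
··┄█┄┄█╬
··╬╬▲─┄─
··─╬█┄┄┄
··─┄┄──┄
····░─╬┄

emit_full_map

░─█┄┄┄─
┄█┄┄█╬─
╬╬▲─┄─┄
─╬█┄┄┄╬
─┄┄──┄░
··░─╬┄░
··╬─┄┄░
··─┄┄╬░
··╬┄╬╬┄
··╬╬╬╬╬


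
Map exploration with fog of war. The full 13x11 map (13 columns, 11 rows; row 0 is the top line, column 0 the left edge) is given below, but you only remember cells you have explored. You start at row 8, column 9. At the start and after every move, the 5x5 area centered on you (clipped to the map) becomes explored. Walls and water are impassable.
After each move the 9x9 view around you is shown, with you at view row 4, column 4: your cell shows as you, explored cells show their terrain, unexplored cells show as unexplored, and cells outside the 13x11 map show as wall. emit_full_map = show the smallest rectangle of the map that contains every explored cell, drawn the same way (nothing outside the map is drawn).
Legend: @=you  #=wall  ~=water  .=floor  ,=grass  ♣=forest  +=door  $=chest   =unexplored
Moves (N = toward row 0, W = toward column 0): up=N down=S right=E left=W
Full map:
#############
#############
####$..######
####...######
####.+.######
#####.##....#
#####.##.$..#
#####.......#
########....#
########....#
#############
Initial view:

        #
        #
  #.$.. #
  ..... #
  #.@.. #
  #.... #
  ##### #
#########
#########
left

         
         
  ##.$.. 
  ...... 
  ##@... 
  ##.... 
  ###### 
#########
#########

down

         
  ##.$.. 
  ...... 
  ##.... 
  ##@... 
  ###### 
#########
#########
#########

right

        #
 ##.$.. #
 ...... #
 ##.... #
 ##.@.. #
 ###### #
#########
#########
#########

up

        #
        #
 ##.$.. #
 ...... #
 ##.@.. #
 ##.... #
 ###### #
#########
#########

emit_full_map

##.$..
......
##.@..
##....
######

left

         
         
  ##.$.. 
  ...... 
  ##@... 
  ##.... 
  ###### 
#########
#########

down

         
  ##.$.. 
  ...... 
  ##.... 
  ##@... 
  ###### 
#########
#########
#########


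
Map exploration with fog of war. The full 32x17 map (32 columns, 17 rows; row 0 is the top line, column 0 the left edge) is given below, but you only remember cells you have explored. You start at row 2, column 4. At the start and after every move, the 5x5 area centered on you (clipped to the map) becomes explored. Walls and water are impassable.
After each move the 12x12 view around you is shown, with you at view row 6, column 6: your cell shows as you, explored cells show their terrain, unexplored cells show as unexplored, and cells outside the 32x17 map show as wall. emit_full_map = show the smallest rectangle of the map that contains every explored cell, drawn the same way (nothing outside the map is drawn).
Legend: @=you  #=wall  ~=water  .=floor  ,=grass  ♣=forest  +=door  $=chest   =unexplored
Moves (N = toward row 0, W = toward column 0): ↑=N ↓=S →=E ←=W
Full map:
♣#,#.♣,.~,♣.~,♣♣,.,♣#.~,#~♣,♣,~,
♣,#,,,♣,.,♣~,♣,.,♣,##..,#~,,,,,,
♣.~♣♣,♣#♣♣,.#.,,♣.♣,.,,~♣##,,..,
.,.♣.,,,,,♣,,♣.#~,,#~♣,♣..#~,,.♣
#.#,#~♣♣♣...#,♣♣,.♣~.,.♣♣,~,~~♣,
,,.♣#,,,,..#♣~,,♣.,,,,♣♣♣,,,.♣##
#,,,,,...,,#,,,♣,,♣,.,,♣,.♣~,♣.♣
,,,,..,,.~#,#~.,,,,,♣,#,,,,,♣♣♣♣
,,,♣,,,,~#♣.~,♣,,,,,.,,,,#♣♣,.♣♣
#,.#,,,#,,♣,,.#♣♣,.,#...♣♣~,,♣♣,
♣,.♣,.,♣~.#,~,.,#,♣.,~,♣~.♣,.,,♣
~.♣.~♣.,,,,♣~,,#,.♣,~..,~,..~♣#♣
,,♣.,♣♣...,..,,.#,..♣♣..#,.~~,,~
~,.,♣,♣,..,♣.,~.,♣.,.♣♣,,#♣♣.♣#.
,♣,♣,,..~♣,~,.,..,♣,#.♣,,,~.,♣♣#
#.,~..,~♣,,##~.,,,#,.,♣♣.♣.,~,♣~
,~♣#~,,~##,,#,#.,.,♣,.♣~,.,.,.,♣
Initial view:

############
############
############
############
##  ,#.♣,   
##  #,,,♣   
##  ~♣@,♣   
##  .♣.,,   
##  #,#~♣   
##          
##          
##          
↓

############
############
############
##  ,#.♣,   
##  #,,,♣   
##  ~♣♣,♣   
##  .♣@,,   
##  #,#~♣   
##  .♣#,,   
##          
##          
##          

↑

############
############
############
############
##  ,#.♣,   
##  #,,,♣   
##  ~♣@,♣   
##  .♣.,,   
##  #,#~♣   
##  .♣#,,   
##          
##          

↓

############
############
############
##  ,#.♣,   
##  #,,,♣   
##  ~♣♣,♣   
##  .♣@,,   
##  #,#~♣   
##  .♣#,,   
##          
##          
##          

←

############
############
############
###  ,#.♣,  
### ,#,,,♣  
### .~♣♣,♣  
### ,.@.,,  
### .#,#~♣  
### ,.♣#,,  
###         
###         
###         

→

############
############
############
##  ,#.♣,   
## ,#,,,♣   
## .~♣♣,♣   
## ,.♣@,,   
## .#,#~♣   
## ,.♣#,,   
##          
##          
##          

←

############
############
############
###  ,#.♣,  
### ,#,,,♣  
### .~♣♣,♣  
### ,.@.,,  
### .#,#~♣  
### ,.♣#,,  
###         
###         
###         

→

############
############
############
##  ,#.♣,   
## ,#,,,♣   
## .~♣♣,♣   
## ,.♣@,,   
## .#,#~♣   
## ,.♣#,,   
##          
##          
##          


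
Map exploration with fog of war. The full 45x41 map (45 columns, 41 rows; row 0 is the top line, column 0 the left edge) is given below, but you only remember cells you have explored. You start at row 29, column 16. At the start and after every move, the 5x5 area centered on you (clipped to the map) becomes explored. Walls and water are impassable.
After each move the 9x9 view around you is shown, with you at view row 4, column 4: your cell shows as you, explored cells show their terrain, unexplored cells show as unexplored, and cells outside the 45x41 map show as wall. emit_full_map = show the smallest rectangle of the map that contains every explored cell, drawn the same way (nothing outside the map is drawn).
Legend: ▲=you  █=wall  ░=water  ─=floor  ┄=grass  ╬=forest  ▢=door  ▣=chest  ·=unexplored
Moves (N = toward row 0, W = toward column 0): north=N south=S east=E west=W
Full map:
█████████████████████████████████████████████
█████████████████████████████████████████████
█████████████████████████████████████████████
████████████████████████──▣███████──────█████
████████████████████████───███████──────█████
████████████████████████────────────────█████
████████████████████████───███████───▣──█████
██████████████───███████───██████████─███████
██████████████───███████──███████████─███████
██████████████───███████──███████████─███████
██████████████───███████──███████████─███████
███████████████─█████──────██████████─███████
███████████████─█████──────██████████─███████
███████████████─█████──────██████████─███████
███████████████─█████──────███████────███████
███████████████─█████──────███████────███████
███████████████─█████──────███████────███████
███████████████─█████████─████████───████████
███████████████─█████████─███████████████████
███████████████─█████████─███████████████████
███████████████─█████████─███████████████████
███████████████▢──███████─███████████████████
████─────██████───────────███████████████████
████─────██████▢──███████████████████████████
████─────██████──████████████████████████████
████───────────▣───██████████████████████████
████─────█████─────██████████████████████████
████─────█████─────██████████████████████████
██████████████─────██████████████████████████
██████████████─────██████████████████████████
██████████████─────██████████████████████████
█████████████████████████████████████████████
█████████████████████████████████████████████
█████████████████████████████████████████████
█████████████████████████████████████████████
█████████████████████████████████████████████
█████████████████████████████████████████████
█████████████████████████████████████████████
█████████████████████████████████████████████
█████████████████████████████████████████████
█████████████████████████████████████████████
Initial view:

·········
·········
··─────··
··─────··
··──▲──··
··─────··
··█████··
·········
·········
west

·········
·········
··█─────·
··█─────·
··█─▲───·
··█─────·
··██████·
·········
·········

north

·········
·········
··█────··
··█─────·
··█─▲───·
··█─────·
··█─────·
··██████·
·········

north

·········
·········
··──▣──··
··█────··
··█─▲───·
··█─────·
··█─────·
··█─────·
··██████·

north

·········
·········
··██──█··
··──▣──··
··█─▲──··
··█─────·
··█─────·
··█─────·
··█─────·

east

·········
·········
·██──██··
·──▣───··
·█──▲──··
·█─────··
·█─────··
·█─────··
·█─────··

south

·········
·██──██··
·──▣───··
·█─────··
·█──▲──··
·█─────··
·█─────··
·█─────··
·██████··

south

·██──██··
·──▣───··
·█─────··
·█─────··
·█──▲──··
·█─────··
·█─────··
·██████··
·········

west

··██──██·
··──▣───·
··█─────·
··█─────·
··█─▲───·
··█─────·
··█─────·
··██████·
·········

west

···██──██
···──▣───
··██─────
··██─────
··██▲────
··██─────
··██─────
···██████
·········

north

·········
···██──██
··───▣───
··██─────
··██▲────
··██─────
··██─────
··██─────
···██████

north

·········
·········
··███──██
··───▣───
··██▲────
··██─────
··██─────
··██─────
··██─────

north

·········
·········
··███▢─··
··███──██
··──▲▣───
··██─────
··██─────
··██─────
··██─────

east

·········
·········
·███▢──··
·███──██·
·───▲───·
·██─────·
·██─────·
·██─────·
·██─────·

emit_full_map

███▢──·
███──██
───▲───
██─────
██─────
██─────
██─────
██─────
·██████

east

·········
·········
███▢──█··
███──██··
───▣▲──··
██─────··
██─────··
██─────··
██─────··

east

·········
·········
██▢──██··
██──███··
──▣─▲─█··
█─────█··
█─────█··
█─────···
█─────···

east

·········
·········
█▢──███··
█──████··
─▣──▲██··
─────██··
─────██··
─────····
─────····

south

·········
█▢──███··
█──████··
─▣───██··
────▲██··
─────██··
─────██··
─────····
─────····

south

█▢──███··
█──████··
─▣───██··
─────██··
────▲██··
─────██··
─────██··
─────····
█████····

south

█──████··
─▣───██··
─────██··
─────██··
────▲██··
─────██··
─────██··
█████····
·········

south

─▣───██··
─────██··
─────██··
─────██··
────▲██··
─────██··
███████··
·········
·········

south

─────██··
─────██··
─────██··
─────██··
────▲██··
███████··
··█████··
·········
·········

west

█─────██·
█─────██·
█─────██·
█─────██·
█───▲─██·
████████·
··██████·
·········
·········

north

──▣───██·
█─────██·
█─────██·
█─────██·
█───▲─██·
█─────██·
████████·
··██████·
·········

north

██──████·
──▣───██·
█─────██·
█─────██·
█───▲─██·
█─────██·
█─────██·
████████·
··██████·

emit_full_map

███▢──███
███──████
───▣───██
██─────██
██─────██
██───▲─██
██─────██
██─────██
·████████
···██████

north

██▢──███·
██──████·
──▣───██·
█─────██·
█───▲─██·
█─────██·
█─────██·
█─────██·
████████·

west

███▢──███
███──████
───▣───██
██─────██
██──▲──██
██─────██
██─────██
██─────██
·████████

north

·········
███▢──███
███──████
───▣───██
██──▲──██
██─────██
██─────██
██─────██
██─────██

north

·········
·········
███▢──███
███──████
───▣▲──██
██─────██
██─────██
██─────██
██─────██

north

·········
·········
··█────··
███▢──███
███─▲████
───▣───██
██─────██
██─────██
██─────██

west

·········
·········
··██────·
·███▢──██
·███▲─███
·───▣───█
·██─────█
·██─────█
·██─────█

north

·········
·········
··██▢──··
··██────·
·███▲──██
·███──███
·───▣───█
·██─────█
·██─────█

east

·········
·········
·██▢──█··
·██────··
███▢▲─███
███──████
───▣───██
██─────██
██─────██

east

·········
·········
██▢──██··
██─────··
██▢─▲███·
██──████·
──▣───██·
█─────██·
█─────██·

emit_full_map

·██▢──██·
·██─────·
███▢─▲███
███──████
───▣───██
██─────██
██─────██
██─────██
██─────██
██─────██
·████████
···██████


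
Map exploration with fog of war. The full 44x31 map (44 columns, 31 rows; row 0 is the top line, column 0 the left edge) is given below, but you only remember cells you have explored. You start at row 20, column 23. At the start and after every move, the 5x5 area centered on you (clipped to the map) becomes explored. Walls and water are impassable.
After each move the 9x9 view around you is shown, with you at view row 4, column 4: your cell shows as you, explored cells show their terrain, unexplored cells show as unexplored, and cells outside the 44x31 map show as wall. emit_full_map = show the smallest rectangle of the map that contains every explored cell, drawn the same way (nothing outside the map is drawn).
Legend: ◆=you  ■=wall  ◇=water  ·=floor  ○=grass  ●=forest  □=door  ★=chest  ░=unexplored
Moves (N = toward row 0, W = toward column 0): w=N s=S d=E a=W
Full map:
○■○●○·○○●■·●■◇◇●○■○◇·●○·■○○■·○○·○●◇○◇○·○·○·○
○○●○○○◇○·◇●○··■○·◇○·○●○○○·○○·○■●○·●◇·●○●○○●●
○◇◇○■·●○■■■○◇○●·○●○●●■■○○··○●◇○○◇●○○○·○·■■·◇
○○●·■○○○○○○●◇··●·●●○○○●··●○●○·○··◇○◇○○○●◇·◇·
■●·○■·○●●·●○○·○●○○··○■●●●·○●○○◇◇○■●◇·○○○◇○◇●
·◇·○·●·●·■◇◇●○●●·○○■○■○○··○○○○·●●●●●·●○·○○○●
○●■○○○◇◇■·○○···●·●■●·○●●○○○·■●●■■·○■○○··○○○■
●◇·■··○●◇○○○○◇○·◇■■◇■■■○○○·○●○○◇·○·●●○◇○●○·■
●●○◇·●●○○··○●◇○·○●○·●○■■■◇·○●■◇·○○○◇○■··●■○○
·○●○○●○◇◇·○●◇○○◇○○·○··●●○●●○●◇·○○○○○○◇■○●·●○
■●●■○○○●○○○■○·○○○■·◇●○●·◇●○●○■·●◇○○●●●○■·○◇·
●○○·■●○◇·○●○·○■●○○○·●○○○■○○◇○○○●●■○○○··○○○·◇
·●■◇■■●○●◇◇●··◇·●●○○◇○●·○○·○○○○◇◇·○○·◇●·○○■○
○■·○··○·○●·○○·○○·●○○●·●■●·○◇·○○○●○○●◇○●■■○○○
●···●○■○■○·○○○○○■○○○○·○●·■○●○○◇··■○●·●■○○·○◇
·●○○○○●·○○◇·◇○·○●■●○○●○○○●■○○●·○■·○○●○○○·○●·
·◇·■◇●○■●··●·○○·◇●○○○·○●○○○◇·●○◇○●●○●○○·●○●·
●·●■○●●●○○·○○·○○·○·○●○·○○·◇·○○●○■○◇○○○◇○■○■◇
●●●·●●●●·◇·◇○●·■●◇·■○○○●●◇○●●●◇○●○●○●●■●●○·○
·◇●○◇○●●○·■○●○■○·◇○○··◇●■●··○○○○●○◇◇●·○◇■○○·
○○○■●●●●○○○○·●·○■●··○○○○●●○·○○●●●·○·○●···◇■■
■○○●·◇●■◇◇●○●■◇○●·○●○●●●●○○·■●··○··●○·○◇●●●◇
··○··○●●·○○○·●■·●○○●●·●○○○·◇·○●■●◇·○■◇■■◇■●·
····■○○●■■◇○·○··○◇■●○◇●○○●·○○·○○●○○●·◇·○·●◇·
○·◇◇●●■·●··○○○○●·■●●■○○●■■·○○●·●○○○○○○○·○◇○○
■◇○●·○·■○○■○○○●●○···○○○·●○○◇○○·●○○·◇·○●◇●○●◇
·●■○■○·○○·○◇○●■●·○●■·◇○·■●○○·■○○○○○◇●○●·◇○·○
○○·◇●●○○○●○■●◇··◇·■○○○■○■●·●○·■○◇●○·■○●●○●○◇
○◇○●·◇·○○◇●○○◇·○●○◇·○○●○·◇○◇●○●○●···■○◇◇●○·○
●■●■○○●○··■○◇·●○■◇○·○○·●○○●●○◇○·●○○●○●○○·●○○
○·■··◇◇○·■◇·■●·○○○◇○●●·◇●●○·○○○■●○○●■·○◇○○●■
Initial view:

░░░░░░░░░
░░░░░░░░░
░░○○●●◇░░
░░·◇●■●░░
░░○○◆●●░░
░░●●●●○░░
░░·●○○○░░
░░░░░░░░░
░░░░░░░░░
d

░░░░░░░░░
░░░░░░░░░
░○○●●◇○░░
░·◇●■●·░░
░○○○◆●○░░
░●●●●○○░░
░·●○○○·░░
░░░░░░░░░
░░░░░░░░░

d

░░░░░░░░░
░░░░░░░░░
○○●●◇○●░░
·◇●■●··░░
○○○●◆○·░░
●●●●○○·░░
·●○○○·◇░░
░░░░░░░░░
░░░░░░░░░

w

░░░░░░░░░
░░░░░░░░░
░░○○·◇·░░
○○●●◇○●░░
·◇●■◆··░░
○○○●●○·░░
●●●●○○·░░
·●○○○·◇░░
░░░░░░░░░

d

░░░░░░░░░
░░░░░░░░░
░○○·◇·○░░
○●●◇○●●░░
◇●■●◆·○░░
○○●●○·○░░
●●●○○·■░░
●○○○·◇░░░
░░░░░░░░░

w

░░░░░░░░░
░░░░░░░░░
░░○○○◇·░░
░○○·◇·○░░
○●●◇◆●●░░
◇●■●··○░░
○○●●○·○░░
●●●○○·■░░
●○○○·◇░░░

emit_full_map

░░░○○○◇·
░░○○·◇·○
○○●●◇◆●●
·◇●■●··○
○○○●●○·○
●●●●○○·■
·●○○○·◇░

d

░░░░░░░░░
░░░░░░░░░
░○○○◇·●░░
○○·◇·○○░░
●●◇○◆●●░░
●■●··○○░░
○●●○·○○░░
●●○○·■░░░
○○○·◇░░░░

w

░░░░░░░░░
░░░░░░░░░
░░●■○○●░░
░○○○◇·●░░
○○·◇◆○○░░
●●◇○●●●░░
●■●··○○░░
○●●○·○○░░
●●○○·■░░░

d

░░░░░░░░░
░░░░░░░░░
░●■○○●·░░
○○○◇·●○░░
○·◇·◆○●░░
●◇○●●●◇░░
■●··○○○░░
●●○·○○░░░
●○○·■░░░░

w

░░░░░░░░░
░░░░░░░░░
░░○●○○◇░░
░●■○○●·░░
○○○◇◆●○░░
○·◇·○○●░░
●◇○●●●◇░░
■●··○○○░░
●●○·○○░░░

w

░░░░░░░░░
░░░░░░░░░
░░○◇·○○░░
░░○●○○◇░░
░●■○◆●·░░
○○○◇·●○░░
○·◇·○○●░░
●◇○●●●◇░░
■●··○○○░░

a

░░░░░░░░░
░░░░░░░░░
░░·○◇·○○░
░░■○●○○◇░
░░●■◆○●·░
░○○○◇·●○░
○○·◇·○○●░
●●◇○●●●◇░
●■●··○○○░

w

░░░░░░░░░
░░░░░░░░░
░░○·○○○░░
░░·○◇·○○░
░░■○◆○○◇░
░░●■○○●·░
░○○○◇·●○░
○○·◇·○○●░
●●◇○●●●◇░

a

░░░░░░░░░
░░░░░░░░░
░░○○·○○○░
░░●·○◇·○○
░░·■◆●○○◇
░░○●■○○●·
░░○○○◇·●○
░○○·◇·○○●
○●●◇○●●●◇

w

░░░░░░░░░
░░░░░░░░░
░░■○○◇○░░
░░○○·○○○░
░░●·◆◇·○○
░░·■○●○○◇
░░○●■○○●·
░░○○○◇·●○
░○○·◇·○○●

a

░░░░░░░░░
░░░░░░░░░
░░○■○○◇○░
░░·○○·○○○
░░■●◆○◇·○
░░●·■○●○○
░░○○●■○○●
░░░○○○◇·●
░░○○·◇·○○

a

░░░░░░░░░
░░░░░░░░░
░░○○■○○◇○
░░●·○○·○○
░░●■◆·○◇·
░░○●·■○●○
░░○○○●■○○
░░░░○○○◇·
░░░○○·◇·○

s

░░░░░░░░░
░░○○■○○◇○
░░●·○○·○○
░░●■●·○◇·
░░○●◆■○●○
░░○○○●■○○
░░○●○○○◇·
░░░○○·◇·○
░○○●●◇○●●

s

░░○○■○○◇○
░░●·○○·○○
░░●■●·○◇·
░░○●·■○●○
░░○○◆●■○○
░░○●○○○◇·
░░·○○·◇·○
░○○●●◇○●●
░·◇●■●··○

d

░○○■○○◇○░
░●·○○·○○○
░●■●·○◇·○
░○●·■○●○○
░○○○◆■○○●
░○●○○○◇·●
░·○○·◇·○○
○○●●◇○●●●
·◇●■●··○○

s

░●·○○·○○○
░●■●·○◇·○
░○●·■○●○○
░○○○●■○○●
░○●○◆○◇·●
░·○○·◇·○○
○○●●◇○●●●
·◇●■●··○○
○○○●●○·○○

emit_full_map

░○○■○○◇○░░
░●·○○·○○○░
░●■●·○◇·○○
░○●·■○●○○◇
░○○○●■○○●·
░○●○◆○◇·●○
░·○○·◇·○○●
○○●●◇○●●●◇
·◇●■●··○○○
○○○●●○·○○░
●●●●○○·■░░
·●○○○·◇░░░

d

●·○○·○○○░
●■●·○◇·○○
○●·■○●○○◇
○○○●■○○●·
○●○○◆◇·●○
·○○·◇·○○●
○●●◇○●●●◇
◇●■●··○○○
○○●●○·○○░

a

░●·○○·○○○
░●■●·○◇·○
░○●·■○●○○
░○○○●■○○●
░○●○◆○◇·●
░·○○·◇·○○
○○●●◇○●●●
·◇●■●··○○
○○○●●○·○○

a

░░●·○○·○○
░░●■●·○◇·
░░○●·■○●○
░░○○○●■○○
░░○●◆○○◇·
░░·○○·◇·○
░○○●●◇○●●
░·◇●■●··○
░○○○●●○·○

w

░░○○■○○◇○
░░●·○○·○○
░░●■●·○◇·
░░○●·■○●○
░░○○◆●■○○
░░○●○○○◇·
░░·○○·◇·○
░○○●●◇○●●
░·◇●■●··○

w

░░░░░░░░░
░░○○■○○◇○
░░●·○○·○○
░░●■●·○◇·
░░○●◆■○●○
░░○○○●■○○
░░○●○○○◇·
░░·○○·◇·○
░○○●●◇○●●

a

░░░░░░░░░
░░░○○■○○◇
░░○●·○○·○
░░·●■●·○◇
░░·○◆·■○●
░░●○○○●■○
░░·○●○○○◇
░░░·○○·◇·
░░○○●●◇○●

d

░░░░░░░░░
░░○○■○○◇○
░○●·○○·○○
░·●■●·○◇·
░·○●◆■○●○
░●○○○●■○○
░·○●○○○◇·
░░·○○·◇·○
░○○●●◇○●●

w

░░░░░░░░░
░░░░░░░░░
░░○○■○○◇○
░○●·○○·○○
░·●■◆·○◇·
░·○●·■○●○
░●○○○●■○○
░·○●○○○◇·
░░·○○·◇·○

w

░░░░░░░░░
░░░░░░░░░
░░●·◇●○░░
░░○○■○○◇○
░○●·◆○·○○
░·●■●·○◇·
░·○●·■○●○
░●○○○●■○○
░·○●○○○◇·

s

░░░░░░░░░
░░●·◇●○░░
░░○○■○○◇○
░○●·○○·○○
░·●■◆·○◇·
░·○●·■○●○
░●○○○●■○○
░·○●○○○◇·
░░·○○·◇·○

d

░░░░░░░░░
░●·◇●○░░░
░○○■○○◇○░
○●·○○·○○○
·●■●◆○◇·○
·○●·■○●○○
●○○○●■○○●
·○●○○○◇·●
░·○○·◇·○○

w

░░░░░░░░░
░░░░░░░░░
░●·◇●○●░░
░○○■○○◇○░
○●·○◆·○○○
·●■●·○◇·○
·○●·■○●○○
●○○○●■○○●
·○●○○○◇·●

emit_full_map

░●·◇●○●░░░
░○○■○○◇○░░
○●·○◆·○○○░
·●■●·○◇·○○
·○●·■○●○○◇
●○○○●■○○●·
·○●○○○◇·●○
░·○○·◇·○○●
○○●●◇○●●●◇
·◇●■●··○○○
○○○●●○·○○░
●●●●○○·■░░
·●○○○·◇░░░

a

░░░░░░░░░
░░░░░░░░░
░░●·◇●○●░
░░○○■○○◇○
░○●·◆○·○○
░·●■●·○◇·
░·○●·■○●○
░●○○○●■○○
░·○●○○○◇·

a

░░░░░░░░░
░░░░░░░░░
░░○●·◇●○●
░░○○○■○○◇
░░○●◆○○·○
░░·●■●·○◇
░░·○●·■○●
░░●○○○●■○
░░·○●○○○◇

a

░░░░░░░░░
░░░░░░░░░
░░●○●·◇●○
░░●○○○■○○
░░◇○◆·○○·
░░●·●■●·○
░░○·○●·■○
░░░●○○○●■
░░░·○●○○○

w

░░░░░░░░░
░░░░░░░░░
░░··●●○░░
░░●○●·◇●○
░░●○◆○■○○
░░◇○●·○○·
░░●·●■●·○
░░○·○●·■○
░░░●○○○●■

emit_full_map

··●●○░░░░░░
●○●·◇●○●░░░
●○◆○■○○◇○░░
◇○●·○○·○○○░
●·●■●·○◇·○○
○·○●·■○●○○◇
░●○○○●■○○●·
░·○●○○○◇·●○
░░·○○·◇·○○●
░○○●●◇○●●●◇
░·◇●■●··○○○
░○○○●●○·○○░
░●●●●○○·■░░
░·●○○○·◇░░░


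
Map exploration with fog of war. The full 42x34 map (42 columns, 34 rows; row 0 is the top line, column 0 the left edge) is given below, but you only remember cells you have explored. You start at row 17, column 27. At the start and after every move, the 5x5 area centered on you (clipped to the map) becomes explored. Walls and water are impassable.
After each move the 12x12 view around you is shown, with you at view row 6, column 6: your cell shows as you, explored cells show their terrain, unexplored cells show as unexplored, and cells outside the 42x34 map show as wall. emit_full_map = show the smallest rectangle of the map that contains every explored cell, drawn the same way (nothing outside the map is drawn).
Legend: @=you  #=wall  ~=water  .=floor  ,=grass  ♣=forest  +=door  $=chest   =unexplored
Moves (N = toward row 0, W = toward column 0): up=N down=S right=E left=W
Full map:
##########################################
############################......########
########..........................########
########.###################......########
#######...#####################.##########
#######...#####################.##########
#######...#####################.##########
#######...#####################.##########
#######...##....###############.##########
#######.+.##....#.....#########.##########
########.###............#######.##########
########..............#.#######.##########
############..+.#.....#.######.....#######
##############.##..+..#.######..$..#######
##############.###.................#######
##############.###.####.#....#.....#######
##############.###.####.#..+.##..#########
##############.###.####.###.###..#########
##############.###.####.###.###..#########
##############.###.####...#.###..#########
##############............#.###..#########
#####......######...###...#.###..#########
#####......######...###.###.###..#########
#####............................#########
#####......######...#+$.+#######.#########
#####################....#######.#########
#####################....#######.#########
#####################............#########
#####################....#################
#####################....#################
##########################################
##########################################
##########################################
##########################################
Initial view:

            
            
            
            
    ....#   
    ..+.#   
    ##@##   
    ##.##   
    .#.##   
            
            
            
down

            
            
            
    ....#   
    ..+.#   
    ##.##   
    ##@##   
    .#.##   
    .#.##   
            
            
            

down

            
            
    ....#   
    ..+.#   
    ##.##   
    ##.##   
    .#@##   
    .#.##   
    .#.##   
            
            
            

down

            
    ....#   
    ..+.#   
    ##.##   
    ##.##   
    .#.##   
    .#@##   
    .#.##   
    ##.##   
            
            
            

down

    ....#   
    ..+.#   
    ##.##   
    ##.##   
    .#.##   
    .#.##   
    .#@##   
    ##.##   
    .....   
            
            
            

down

    ..+.#   
    ##.##   
    ##.##   
    .#.##   
    .#.##   
    .#.##   
    ##@##   
    .....   
    #####   
            
            
            

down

    ##.##   
    ##.##   
    .#.##   
    .#.##   
    .#.##   
    ##.##   
    ..@..   
    #####   
    #####   
            
            
            

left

     ##.##  
     ##.##  
     .#.##  
     .#.##  
    ..#.##  
    ###.##  
    ..@...  
    +#####  
    .#####  
            
            
            

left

      ##.## 
      ##.## 
      .#.## 
      .#.## 
    ...#.## 
    .###.## 
    ..@.... 
    .+##### 
    ..##### 
            
            
            

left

       ##.##
       ##.##
       .#.##
       .#.##
    #...#.##
    #.###.##
    ..@.....
    $.+#####
    ...#####
            
            
            

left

        ##.#
        ##.#
        .#.#
        .#.#
    ##...#.#
    ##.###.#
    ..@.....
    +$.+####
    ....####
            
            
            

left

         ##.
         ##.
         .#.
         .#.
    ###...#.
    ###.###.
    ..@.....
    #+$.+###
    #....###
            
            
            

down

         ##.
         .#.
         .#.
    ###...#.
    ###.###.
    ........
    #+@.+###
    #....###
    #....   
            
            
            

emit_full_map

     ....#
     ..+.#
     ##.##
     ##.##
     .#.##
     .#.##
###...#.##
###.###.##
..........
#+@.+#####
#....#####
#....     

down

         .#.
         .#.
    ###...#.
    ###.###.
    ........
    #+$.+###
    #.@..###
    #....   
    #....   
            
            
            

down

         .#.
    ###...#.
    ###.###.
    ........
    #+$.+###
    #....###
    #.@..   
    #....   
    #....   
            
            
            

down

    ###...#.
    ###.###.
    ........
    #+$.+###
    #....###
    #....   
    #.@..   
    #....   
    #....   
            
            
            

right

   ###...#.#
   ###.###.#
   .........
   #+$.+####
   #....####
   #....#   
   #..@..   
   #....#   
   #....#   
            
            
            

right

  ###...#.##
  ###.###.##
  ..........
  #+$.+#####
  #....#####
  #....##   
  #...@..   
  #....##   
  #....##   
            
            
            

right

 ###...#.## 
 ###.###.## 
 .......... 
 #+$.+##### 
 #....##### 
 #....###   
 #....@..   
 #....###   
 #....###   
            
            
            

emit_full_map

     ....#
     ..+.#
     ##.##
     ##.##
     .#.##
     .#.##
###...#.##
###.###.##
..........
#+$.+#####
#....#####
#....###  
#....@..  
#....###  
#....###  

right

###...#.##  
###.###.##  
..........  
#+$.+#####  
#....#####  
#....####   
#.....@..   
#....####   
#....####   
            
            
            

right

##...#.##   
##.###.##   
.........   
+$.+#####   
....#####   
....#####   
......@..   
....#####   
....#####   
            
            
            

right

#...#.##    
#.###.##    
........    
$.+#####    
...######   
...######   
......@..   
...######   
...######   
            
            
            

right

...#.##     
.###.##     
.......     
.+#####     
..#######   
..#######   
......@..   
..#######   
..#######   
            
            
            

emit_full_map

     ....#  
     ..+.#  
     ##.##  
     ##.##  
     .#.##  
     .#.##  
###...#.##  
###.###.##  
..........  
#+$.+#####  
#....#######
#....#######
#........@..
#....#######
#....#######
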